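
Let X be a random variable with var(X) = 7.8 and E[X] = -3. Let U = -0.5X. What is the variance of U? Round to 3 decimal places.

var(-0.5X) = (-0.5)²·var(X) = 0.25·7.8 = 1.95

1.950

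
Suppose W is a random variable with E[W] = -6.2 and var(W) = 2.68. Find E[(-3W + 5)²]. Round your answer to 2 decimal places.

581.08

E[-3W + 5] = -3·-6.2 + 5 = 23.6
var(-3W + 5) = (-3)²·2.68 = 24.12
E[(-3W + 5)²] = var((-3W + 5)) + (E[(-3W + 5)])² = 24.12 + (23.6)² = 581.08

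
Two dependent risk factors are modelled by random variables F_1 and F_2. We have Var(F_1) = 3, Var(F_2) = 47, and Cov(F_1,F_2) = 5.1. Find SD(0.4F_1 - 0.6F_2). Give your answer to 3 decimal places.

Var(0.4F_1 - 0.6F_2) = (0.4)²·Var(F_1) + (-0.6)²·Var(F_2) + 2·(0.4)·(-0.6)·Cov(F_1,F_2)
= 0.16·3 + 0.36·47 + -0.48·5.1 = 14.952
SD(0.4F_1 - 0.6F_2) = √14.952 ≈ 3.867

3.867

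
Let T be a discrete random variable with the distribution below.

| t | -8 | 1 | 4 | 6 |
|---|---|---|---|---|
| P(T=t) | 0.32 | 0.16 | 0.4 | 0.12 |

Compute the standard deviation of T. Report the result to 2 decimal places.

E[T] = (-8)(0.32) + (1)(0.16) + (4)(0.4) + (6)(0.12) = -0.08
E[T²] = (-8)²(0.32) + (1)²(0.16) + (4)²(0.4) + (6)²(0.12) = 31.36
Var(T) = E[T²] − (E[T])² = 31.36 − (-0.08)² = 31.3536
σ(T) = √31.3536 ≈ 5.60

5.60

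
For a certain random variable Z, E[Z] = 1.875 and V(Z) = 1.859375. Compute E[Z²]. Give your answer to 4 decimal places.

E[Z²] = V(Z) + (E[Z])² = 1.859375 + (1.875)² = 5.375

5.3750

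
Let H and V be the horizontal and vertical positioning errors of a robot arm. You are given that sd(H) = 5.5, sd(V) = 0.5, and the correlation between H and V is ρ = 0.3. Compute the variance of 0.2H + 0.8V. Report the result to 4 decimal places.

1.6340

var(H) = (5.5)² = 30.25;  var(V) = (0.5)² = 0.25
Cov(H,V) = ρ·sd(H)·sd(V) = 0.3·5.5·0.5 = 0.825
var(0.2H + 0.8V) = (0.2)²·var(H) + (0.8)²·var(V) + 2·(0.2)·(0.8)·Cov(H,V)
= 0.04·30.25 + 0.64·0.25 + 0.32·0.825 = 1.634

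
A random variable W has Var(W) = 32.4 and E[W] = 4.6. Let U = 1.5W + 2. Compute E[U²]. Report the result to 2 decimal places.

152.11

E[1.5W + 2] = 1.5·4.6 + 2 = 8.9
Var(1.5W + 2) = (1.5)²·32.4 = 72.9
E[U²] = Var(U) + (E[U])² = 72.9 + (8.9)² = 152.11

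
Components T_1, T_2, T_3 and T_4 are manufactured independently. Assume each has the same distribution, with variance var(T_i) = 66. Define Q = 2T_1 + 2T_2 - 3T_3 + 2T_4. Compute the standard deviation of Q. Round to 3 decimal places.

By independence, var(Q) = (2)²var(T_1) + (2)²var(T_2) + (-3)²var(T_3) + (2)²var(T_4)
= (2)²·66 + (2)²·66 + (-3)²·66 + (2)²·66 = 1386
sd(Q) = √1386 ≈ 37.229

37.229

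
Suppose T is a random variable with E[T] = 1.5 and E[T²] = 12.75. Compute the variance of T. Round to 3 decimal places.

V(T) = 12.75 − (1.5)² = 10.5

10.500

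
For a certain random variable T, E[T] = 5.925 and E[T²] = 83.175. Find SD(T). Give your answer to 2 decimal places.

6.93

var(T) = 83.175 − (5.925)² = 48.069375
SD(T) = √48.069375 ≈ 6.93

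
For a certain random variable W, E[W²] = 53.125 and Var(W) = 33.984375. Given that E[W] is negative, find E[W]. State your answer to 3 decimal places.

-4.375

(E[W])² = E[W²] − Var(W) = 53.125 − 33.984375 = 19.140625
E[W] = −√19.140625 = -4.375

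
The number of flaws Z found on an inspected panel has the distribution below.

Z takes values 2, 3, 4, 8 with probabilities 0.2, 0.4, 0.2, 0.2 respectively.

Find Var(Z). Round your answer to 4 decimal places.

4.4000

E[Z] = (2)(0.2) + (3)(0.4) + (4)(0.2) + (8)(0.2) = 4
E[Z²] = (2)²(0.2) + (3)²(0.4) + (4)²(0.2) + (8)²(0.2) = 20.4
Var(Z) = E[Z²] − (E[Z])² = 20.4 − (4)² = 4.4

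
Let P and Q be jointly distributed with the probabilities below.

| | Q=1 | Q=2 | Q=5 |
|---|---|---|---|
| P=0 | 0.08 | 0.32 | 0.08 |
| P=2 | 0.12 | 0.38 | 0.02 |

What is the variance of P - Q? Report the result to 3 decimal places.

E[P] = 1.04,  E[Q] = 2.1,  E[PQ] = 1.96
var(P) = 2.08 − (1.04)² = 0.9984;  var(Q) = 5.5 − (2.1)² = 1.09
Cov(P,Q) = 1.96 − (1.04)(2.1) = -0.224
var(P - Q) = (1)²·0.9984 + (-1)²·1.09 + 2·(1)·(-1)·-0.224 = 2.5364

2.536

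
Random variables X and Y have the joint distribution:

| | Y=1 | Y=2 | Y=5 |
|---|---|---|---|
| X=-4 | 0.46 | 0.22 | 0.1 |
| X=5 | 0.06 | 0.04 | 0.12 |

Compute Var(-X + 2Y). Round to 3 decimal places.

14.130

E[X] = -2.02,  E[Y] = 2.14,  E[XY] = -1.9
Var(X) = 17.98 − (-2.02)² = 13.8996;  Var(Y) = 7.06 − (2.14)² = 2.4804
Cov(X,Y) = -1.9 − (-2.02)(2.14) = 2.4228
Var(-X + 2Y) = (-1)²·13.8996 + (2)²·2.4804 + 2·(-1)·(2)·2.4228 = 14.13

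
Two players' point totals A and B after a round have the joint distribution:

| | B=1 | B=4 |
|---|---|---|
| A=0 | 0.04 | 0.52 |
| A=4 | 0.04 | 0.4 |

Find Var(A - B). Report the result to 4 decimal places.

E[A] = 1.76,  E[B] = 3.76,  E[AB] = 6.56
Var(A) = 7.04 − (1.76)² = 3.9424;  Var(B) = 14.8 − (3.76)² = 0.6624
Cov(A,B) = 6.56 − (1.76)(3.76) = -0.0576
Var(A - B) = (1)²·3.9424 + (-1)²·0.6624 + 2·(1)·(-1)·-0.0576 = 4.72

4.7200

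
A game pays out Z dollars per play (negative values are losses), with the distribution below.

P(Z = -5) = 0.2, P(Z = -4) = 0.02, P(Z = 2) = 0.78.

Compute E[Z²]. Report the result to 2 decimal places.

8.44

E[Z²] = (-5)²(0.2) + (-4)²(0.02) + (2)²(0.78) = 8.44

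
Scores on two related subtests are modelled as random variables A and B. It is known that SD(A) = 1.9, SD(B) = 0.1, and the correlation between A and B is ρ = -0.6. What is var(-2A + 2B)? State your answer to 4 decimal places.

15.3920

var(A) = (1.9)² = 3.61;  var(B) = (0.1)² = 0.01
Cov(A,B) = ρ·SD(A)·SD(B) = -0.6·1.9·0.1 = -0.114
var(-2A + 2B) = (-2)²·var(A) + (2)²·var(B) + 2·(-2)·(2)·Cov(A,B)
= 4·3.61 + 4·0.01 + -8·-0.114 = 15.392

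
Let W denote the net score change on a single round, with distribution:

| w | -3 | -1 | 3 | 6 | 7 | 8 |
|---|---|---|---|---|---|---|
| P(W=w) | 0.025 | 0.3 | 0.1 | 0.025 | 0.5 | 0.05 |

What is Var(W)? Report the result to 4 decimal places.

E[W] = (-3)(0.025) + (-1)(0.3) + (3)(0.1) + (6)(0.025) + (7)(0.5) + (8)(0.05) = 3.975
E[W²] = (-3)²(0.025) + (-1)²(0.3) + (3)²(0.1) + (6)²(0.025) + (7)²(0.5) + (8)²(0.05) = 30.025
Var(W) = E[W²] − (E[W])² = 30.025 − (3.975)² = 14.224375

14.2244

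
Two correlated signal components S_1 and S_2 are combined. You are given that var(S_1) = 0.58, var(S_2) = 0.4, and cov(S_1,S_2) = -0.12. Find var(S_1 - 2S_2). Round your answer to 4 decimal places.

var(S_1 - 2S_2) = (1)²·var(S_1) + (-2)²·var(S_2) + 2·(1)·(-2)·cov(S_1,S_2)
= 1·0.58 + 4·0.4 + -4·-0.12 = 2.66

2.6600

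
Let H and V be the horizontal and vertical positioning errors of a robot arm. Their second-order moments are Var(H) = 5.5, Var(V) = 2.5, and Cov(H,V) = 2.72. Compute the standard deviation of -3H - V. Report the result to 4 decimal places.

8.2656

Var(-3H - V) = (-3)²·Var(H) + (-1)²·Var(V) + 2·(-3)·(-1)·Cov(H,V)
= 9·5.5 + 1·2.5 + 6·2.72 = 68.32
SD(-3H - V) = √68.32 ≈ 8.2656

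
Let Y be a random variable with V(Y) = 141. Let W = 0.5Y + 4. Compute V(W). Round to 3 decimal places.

35.250

V(0.5Y + 4) = (0.5)²·V(Y) = 0.25·141 = 35.25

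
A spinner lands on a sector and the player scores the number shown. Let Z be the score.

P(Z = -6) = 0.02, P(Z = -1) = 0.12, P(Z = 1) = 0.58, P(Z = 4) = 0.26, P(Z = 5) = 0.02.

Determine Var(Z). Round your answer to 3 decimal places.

3.890

E[Z] = (-6)(0.02) + (-1)(0.12) + (1)(0.58) + (4)(0.26) + (5)(0.02) = 1.48
E[Z²] = (-6)²(0.02) + (-1)²(0.12) + (1)²(0.58) + (4)²(0.26) + (5)²(0.02) = 6.08
Var(Z) = E[Z²] − (E[Z])² = 6.08 − (1.48)² = 3.8896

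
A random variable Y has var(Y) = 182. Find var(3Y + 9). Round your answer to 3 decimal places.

1638.000

var(3Y + 9) = (3)²·var(Y) = 9·182 = 1638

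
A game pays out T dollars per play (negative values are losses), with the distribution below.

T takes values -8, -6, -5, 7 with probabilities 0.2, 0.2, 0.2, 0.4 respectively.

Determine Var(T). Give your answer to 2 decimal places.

43.60

E[T] = (-8)(0.2) + (-6)(0.2) + (-5)(0.2) + (7)(0.4) = -1
E[T²] = (-8)²(0.2) + (-6)²(0.2) + (-5)²(0.2) + (7)²(0.4) = 44.6
Var(T) = E[T²] − (E[T])² = 44.6 − (-1)² = 43.6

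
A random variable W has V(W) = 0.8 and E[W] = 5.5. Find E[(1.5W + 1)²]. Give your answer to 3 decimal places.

E[1.5W + 1] = 1.5·5.5 + 1 = 9.25
V(1.5W + 1) = (1.5)²·0.8 = 1.8
E[(1.5W + 1)²] = V((1.5W + 1)) + (E[(1.5W + 1)])² = 1.8 + (9.25)² = 87.3625

87.363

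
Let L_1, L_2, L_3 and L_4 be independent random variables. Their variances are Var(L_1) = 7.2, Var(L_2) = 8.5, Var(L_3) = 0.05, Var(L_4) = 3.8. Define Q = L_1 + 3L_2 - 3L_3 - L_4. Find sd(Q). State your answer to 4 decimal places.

By independence, Var(Q) = (1)²Var(L_1) + (3)²Var(L_2) + (-3)²Var(L_3) + (-1)²Var(L_4)
= (1)²·7.2 + (3)²·8.5 + (-3)²·0.05 + (-1)²·3.8 = 87.95
sd(Q) = √87.95 ≈ 9.3782

9.3782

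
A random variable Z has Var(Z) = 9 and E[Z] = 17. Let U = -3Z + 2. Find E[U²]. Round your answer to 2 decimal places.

2482.00

E[-3Z + 2] = -3·17 + 2 = -49
Var(-3Z + 2) = (-3)²·9 = 81
E[U²] = Var(U) + (E[U])² = 81 + (-49)² = 2482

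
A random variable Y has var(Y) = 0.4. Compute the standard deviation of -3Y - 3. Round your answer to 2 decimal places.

1.90

var(-3Y - 3) = (-3)²·0.4 = 3.6
σ(-3Y - 3) = √3.6 ≈ 1.90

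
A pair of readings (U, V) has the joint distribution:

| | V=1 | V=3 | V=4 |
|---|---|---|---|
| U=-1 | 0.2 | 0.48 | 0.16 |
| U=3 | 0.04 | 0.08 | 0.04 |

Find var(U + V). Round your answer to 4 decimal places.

3.2704

E[U] = -0.36,  E[V] = 2.72,  E[UV] = -0.96
var(U) = 2.28 − (-0.36)² = 2.1504;  var(V) = 8.48 − (2.72)² = 1.0816
cov(U,V) = -0.96 − (-0.36)(2.72) = 0.0192
var(U + V) = (1)²·2.1504 + (1)²·1.0816 + 2·(1)·(1)·0.0192 = 3.2704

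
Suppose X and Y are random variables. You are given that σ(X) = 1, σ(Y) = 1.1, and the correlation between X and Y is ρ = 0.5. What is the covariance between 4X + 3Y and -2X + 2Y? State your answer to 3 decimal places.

Var(X) = (1)² = 1;  Var(Y) = (1.1)² = 1.21
Cov(X,Y) = ρ·σ(X)·σ(Y) = 0.5·1·1.1 = 0.55
Cov(4X + 3Y, -2X + 2Y) = (4)(-2)Var(X) + (3)(2)Var(Y) + [(4)(2) + (3)(-2)]Cov(X,Y)
= -8·1 + 6·1.21 + 2·0.55 = 0.36

0.360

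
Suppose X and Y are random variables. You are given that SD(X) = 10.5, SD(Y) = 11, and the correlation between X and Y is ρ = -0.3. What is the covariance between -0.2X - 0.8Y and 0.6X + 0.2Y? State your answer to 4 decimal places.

-14.5720

var(X) = (10.5)² = 110.25;  var(Y) = (11)² = 121
Cov(X,Y) = ρ·SD(X)·SD(Y) = -0.3·10.5·11 = -34.65
Cov(-0.2X - 0.8Y, 0.6X + 0.2Y) = (-0.2)(0.6)var(X) + (-0.8)(0.2)var(Y) + [(-0.2)(0.2) + (-0.8)(0.6)]Cov(X,Y)
= -0.12·110.25 + -0.16·121 + -0.52·-34.65 = -14.572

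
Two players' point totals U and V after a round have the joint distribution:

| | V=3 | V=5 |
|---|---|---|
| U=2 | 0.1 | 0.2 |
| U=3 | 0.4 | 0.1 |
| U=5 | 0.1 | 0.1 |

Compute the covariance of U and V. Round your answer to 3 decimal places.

E[U] = 3.1,  E[V] = 3.8
E[UV] = 11.7
Cov(U,V) = E[UV] − E[U]E[V] = 11.7 − (3.1)(3.8) = -0.08

-0.080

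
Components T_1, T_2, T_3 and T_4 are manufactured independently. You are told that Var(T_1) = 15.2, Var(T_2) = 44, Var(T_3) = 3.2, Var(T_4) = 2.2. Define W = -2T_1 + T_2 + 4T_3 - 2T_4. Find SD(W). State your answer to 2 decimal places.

12.84

By independence, Var(W) = (-2)²Var(T_1) + (1)²Var(T_2) + (4)²Var(T_3) + (-2)²Var(T_4)
= (-2)²·15.2 + (1)²·44 + (4)²·3.2 + (-2)²·2.2 = 164.8
SD(W) = √164.8 ≈ 12.84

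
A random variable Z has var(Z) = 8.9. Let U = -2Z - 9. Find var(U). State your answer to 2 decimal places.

35.60

var(-2Z - 9) = (-2)²·var(Z) = 4·8.9 = 35.6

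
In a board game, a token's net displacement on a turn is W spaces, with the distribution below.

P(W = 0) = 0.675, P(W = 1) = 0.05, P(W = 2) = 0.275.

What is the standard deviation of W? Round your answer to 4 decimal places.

0.8888

E[W] = (0)(0.675) + (1)(0.05) + (2)(0.275) = 0.6
E[W²] = (0)²(0.675) + (1)²(0.05) + (2)²(0.275) = 1.15
Var(W) = E[W²] − (E[W])² = 1.15 − (0.6)² = 0.79
σ(W) = √0.79 ≈ 0.8888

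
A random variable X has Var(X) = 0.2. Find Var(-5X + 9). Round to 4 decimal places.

Var(-5X + 9) = (-5)²·Var(X) = 25·0.2 = 5

5.0000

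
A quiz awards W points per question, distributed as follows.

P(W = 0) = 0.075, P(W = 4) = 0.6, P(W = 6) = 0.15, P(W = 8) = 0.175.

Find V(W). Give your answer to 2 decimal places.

4.11

E[W] = (0)(0.075) + (4)(0.6) + (6)(0.15) + (8)(0.175) = 4.7
E[W²] = (0)²(0.075) + (4)²(0.6) + (6)²(0.15) + (8)²(0.175) = 26.2
V(W) = E[W²] − (E[W])² = 26.2 − (4.7)² = 4.11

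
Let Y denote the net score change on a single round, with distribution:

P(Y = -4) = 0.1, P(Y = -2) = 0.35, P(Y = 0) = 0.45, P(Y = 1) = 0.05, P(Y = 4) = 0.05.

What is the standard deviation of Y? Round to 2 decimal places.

E[Y] = (-4)(0.1) + (-2)(0.35) + (0)(0.45) + (1)(0.05) + (4)(0.05) = -0.85
E[Y²] = (-4)²(0.1) + (-2)²(0.35) + (0)²(0.45) + (1)²(0.05) + (4)²(0.05) = 3.85
var(Y) = E[Y²] − (E[Y])² = 3.85 − (-0.85)² = 3.1275
SD(Y) = √3.1275 ≈ 1.77

1.77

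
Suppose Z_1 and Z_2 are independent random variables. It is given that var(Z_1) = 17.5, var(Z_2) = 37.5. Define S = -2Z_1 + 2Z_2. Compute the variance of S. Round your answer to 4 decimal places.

220.0000

By independence, var(S) = (-2)²var(Z_1) + (2)²var(Z_2)
= (-2)²·17.5 + (2)²·37.5 = 220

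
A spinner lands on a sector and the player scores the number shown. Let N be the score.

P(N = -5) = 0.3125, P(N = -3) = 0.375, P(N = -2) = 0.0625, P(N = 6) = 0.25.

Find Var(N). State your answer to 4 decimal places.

18.7148

E[N] = (-5)(0.3125) + (-3)(0.375) + (-2)(0.0625) + (6)(0.25) = -1.3125
E[N²] = (-5)²(0.3125) + (-3)²(0.375) + (-2)²(0.0625) + (6)²(0.25) = 20.4375
Var(N) = E[N²] − (E[N])² = 20.4375 − (-1.3125)² = 18.71484375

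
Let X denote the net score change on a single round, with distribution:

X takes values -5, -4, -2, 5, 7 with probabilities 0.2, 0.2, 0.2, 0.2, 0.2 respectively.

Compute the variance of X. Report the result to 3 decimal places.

E[X] = (-5)(0.2) + (-4)(0.2) + (-2)(0.2) + (5)(0.2) + (7)(0.2) = 0.2
E[X²] = (-5)²(0.2) + (-4)²(0.2) + (-2)²(0.2) + (5)²(0.2) + (7)²(0.2) = 23.8
Var(X) = E[X²] − (E[X])² = 23.8 − (0.2)² = 23.76

23.760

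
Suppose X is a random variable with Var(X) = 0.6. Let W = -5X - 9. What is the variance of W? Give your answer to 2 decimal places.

15.00

Var(-5X - 9) = (-5)²·Var(X) = 25·0.6 = 15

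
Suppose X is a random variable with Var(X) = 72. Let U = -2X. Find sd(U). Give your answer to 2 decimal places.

Var(-2X) = (-2)²·72 = 288
sd(U) = √288 ≈ 16.97

16.97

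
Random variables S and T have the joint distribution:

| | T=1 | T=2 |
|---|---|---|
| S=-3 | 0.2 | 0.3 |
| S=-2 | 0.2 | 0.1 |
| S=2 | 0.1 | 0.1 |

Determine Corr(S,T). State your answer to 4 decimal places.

-0.0526

E[S] = -1.7,  E[T] = 1.5
E[ST] = -2.6
Cov(S,T) = E[ST] − E[S]E[T] = -2.6 − (-1.7)(1.5) = -0.05
V(S) = 3.61,  V(T) = 0.25
ρ = -0.05 / √(3.61·0.25) ≈ -0.0526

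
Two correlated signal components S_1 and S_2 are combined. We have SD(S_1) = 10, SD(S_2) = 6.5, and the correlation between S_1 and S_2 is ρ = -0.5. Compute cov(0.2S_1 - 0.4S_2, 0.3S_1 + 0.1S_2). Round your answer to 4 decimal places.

7.5600

V(S_1) = (10)² = 100;  V(S_2) = (6.5)² = 42.25
cov(S_1,S_2) = ρ·SD(S_1)·SD(S_2) = -0.5·10·6.5 = -32.5
cov(0.2S_1 - 0.4S_2, 0.3S_1 + 0.1S_2) = (0.2)(0.3)V(S_1) + (-0.4)(0.1)V(S_2) + [(0.2)(0.1) + (-0.4)(0.3)]cov(S_1,S_2)
= 0.06·100 + -0.04·42.25 + -0.1·-32.5 = 7.56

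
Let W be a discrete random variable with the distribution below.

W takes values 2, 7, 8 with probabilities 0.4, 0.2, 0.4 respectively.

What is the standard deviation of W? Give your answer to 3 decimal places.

E[W] = (2)(0.4) + (7)(0.2) + (8)(0.4) = 5.4
E[W²] = (2)²(0.4) + (7)²(0.2) + (8)²(0.4) = 37
var(W) = E[W²] − (E[W])² = 37 − (5.4)² = 7.84
SD(W) = √7.84 ≈ 2.800

2.800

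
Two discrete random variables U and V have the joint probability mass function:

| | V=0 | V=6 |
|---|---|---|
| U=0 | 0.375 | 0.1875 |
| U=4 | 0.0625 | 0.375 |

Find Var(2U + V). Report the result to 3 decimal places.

E[U] = 1.75,  E[V] = 3.375,  E[UV] = 9
Var(U) = 7 − (1.75)² = 3.9375;  Var(V) = 20.25 − (3.375)² = 8.859375
cov(U,V) = 9 − (1.75)(3.375) = 3.09375
Var(2U + V) = (2)²·3.9375 + (1)²·8.859375 + 2·(2)·(1)·3.09375 = 36.984375

36.984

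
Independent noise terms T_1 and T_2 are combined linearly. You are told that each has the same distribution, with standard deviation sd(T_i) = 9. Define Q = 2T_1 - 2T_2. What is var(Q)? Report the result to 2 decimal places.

648.00

var(T_i) = (9)² = 81
By independence, var(Q) = (2)²var(T_1) + (-2)²var(T_2)
= (2)²·81 + (-2)²·81 = 648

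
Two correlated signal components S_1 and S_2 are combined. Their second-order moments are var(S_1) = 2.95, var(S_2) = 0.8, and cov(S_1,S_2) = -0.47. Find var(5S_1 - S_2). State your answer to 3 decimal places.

var(5S_1 - S_2) = (5)²·var(S_1) + (-1)²·var(S_2) + 2·(5)·(-1)·cov(S_1,S_2)
= 25·2.95 + 1·0.8 + -10·-0.47 = 79.25

79.250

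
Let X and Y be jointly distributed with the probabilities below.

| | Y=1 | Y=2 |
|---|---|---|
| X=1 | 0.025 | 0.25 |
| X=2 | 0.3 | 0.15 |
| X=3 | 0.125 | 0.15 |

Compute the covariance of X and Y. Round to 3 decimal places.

E[X] = 2,  E[Y] = 1.55
E[XY] = 3
Cov(X,Y) = E[XY] − E[X]E[Y] = 3 − (2)(1.55) = -0.1

-0.100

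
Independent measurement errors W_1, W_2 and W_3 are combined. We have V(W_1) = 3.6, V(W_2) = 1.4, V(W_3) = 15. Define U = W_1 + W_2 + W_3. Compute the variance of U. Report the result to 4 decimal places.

20.0000

By independence, V(U) = (1)²V(W_1) + (1)²V(W_2) + (1)²V(W_3)
= (1)²·3.6 + (1)²·1.4 + (1)²·15 = 20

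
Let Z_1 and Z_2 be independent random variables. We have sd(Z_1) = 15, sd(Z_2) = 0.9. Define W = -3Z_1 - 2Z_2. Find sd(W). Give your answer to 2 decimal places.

45.04

V(Z_1) = 225, V(Z_2) = 0.81
By independence, V(W) = (-3)²V(Z_1) + (-2)²V(Z_2)
= (-3)²·225 + (-2)²·0.81 = 2028.24
sd(W) = √2028.24 ≈ 45.04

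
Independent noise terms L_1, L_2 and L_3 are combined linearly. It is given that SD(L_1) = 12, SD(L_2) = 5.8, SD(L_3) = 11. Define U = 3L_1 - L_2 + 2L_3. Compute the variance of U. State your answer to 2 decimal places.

1813.64

Var(L_1) = 144, Var(L_2) = 33.64, Var(L_3) = 121
By independence, Var(U) = (3)²Var(L_1) + (-1)²Var(L_2) + (2)²Var(L_3)
= (3)²·144 + (-1)²·33.64 + (2)²·121 = 1813.64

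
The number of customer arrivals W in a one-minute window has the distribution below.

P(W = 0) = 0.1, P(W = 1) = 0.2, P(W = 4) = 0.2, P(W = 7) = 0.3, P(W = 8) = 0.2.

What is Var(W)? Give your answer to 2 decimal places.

8.81

E[W] = (0)(0.1) + (1)(0.2) + (4)(0.2) + (7)(0.3) + (8)(0.2) = 4.7
E[W²] = (0)²(0.1) + (1)²(0.2) + (4)²(0.2) + (7)²(0.3) + (8)²(0.2) = 30.9
Var(W) = E[W²] − (E[W])² = 30.9 − (4.7)² = 8.81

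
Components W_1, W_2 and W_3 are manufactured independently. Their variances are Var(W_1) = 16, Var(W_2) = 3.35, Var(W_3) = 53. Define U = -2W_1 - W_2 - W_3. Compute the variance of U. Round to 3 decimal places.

By independence, Var(U) = (-2)²Var(W_1) + (-1)²Var(W_2) + (-1)²Var(W_3)
= (-2)²·16 + (-1)²·3.35 + (-1)²·53 = 120.35

120.350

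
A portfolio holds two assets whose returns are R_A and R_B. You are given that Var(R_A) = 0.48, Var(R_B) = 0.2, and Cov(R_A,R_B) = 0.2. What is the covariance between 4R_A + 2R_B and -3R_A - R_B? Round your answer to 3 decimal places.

Cov(4R_A + 2R_B, -3R_A - R_B) = (4)(-3)Var(R_A) + (2)(-1)Var(R_B) + [(4)(-1) + (2)(-3)]Cov(R_A,R_B)
= -12·0.48 + -2·0.2 + -10·0.2 = -8.16

-8.160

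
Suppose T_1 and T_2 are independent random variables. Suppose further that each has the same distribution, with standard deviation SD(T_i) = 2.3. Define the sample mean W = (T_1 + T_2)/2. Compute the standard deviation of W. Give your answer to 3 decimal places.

1.626

var(T_i) = (2.3)² = 5.29
By independence, var(W) = (0.5)²var(T_1) + (0.5)²var(T_2)
= (0.5)²·5.29 + (0.5)²·5.29 = 2.645
SD(W) = √2.645 ≈ 1.626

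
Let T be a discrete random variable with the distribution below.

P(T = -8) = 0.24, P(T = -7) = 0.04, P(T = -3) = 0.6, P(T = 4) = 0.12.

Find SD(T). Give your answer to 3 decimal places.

E[T] = (-8)(0.24) + (-7)(0.04) + (-3)(0.6) + (4)(0.12) = -3.52
E[T²] = (-8)²(0.24) + (-7)²(0.04) + (-3)²(0.6) + (4)²(0.12) = 24.64
Var(T) = E[T²] − (E[T])² = 24.64 − (-3.52)² = 12.2496
SD(T) = √12.2496 ≈ 3.500

3.500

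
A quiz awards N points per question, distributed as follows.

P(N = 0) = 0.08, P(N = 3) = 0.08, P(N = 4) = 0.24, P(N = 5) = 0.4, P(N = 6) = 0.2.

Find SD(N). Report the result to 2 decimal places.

1.55

E[N] = (0)(0.08) + (3)(0.08) + (4)(0.24) + (5)(0.4) + (6)(0.2) = 4.4
E[N²] = (0)²(0.08) + (3)²(0.08) + (4)²(0.24) + (5)²(0.4) + (6)²(0.2) = 21.76
V(N) = E[N²] − (E[N])² = 21.76 − (4.4)² = 2.4
SD(N) = √2.4 ≈ 1.55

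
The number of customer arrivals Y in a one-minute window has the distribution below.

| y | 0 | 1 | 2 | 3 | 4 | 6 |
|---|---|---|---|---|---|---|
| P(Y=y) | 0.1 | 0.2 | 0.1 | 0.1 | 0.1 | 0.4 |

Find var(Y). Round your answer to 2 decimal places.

E[Y] = (0)(0.1) + (1)(0.2) + (2)(0.1) + (3)(0.1) + (4)(0.1) + (6)(0.4) = 3.5
E[Y²] = (0)²(0.1) + (1)²(0.2) + (2)²(0.1) + (3)²(0.1) + (4)²(0.1) + (6)²(0.4) = 17.5
var(Y) = E[Y²] − (E[Y])² = 17.5 − (3.5)² = 5.25

5.25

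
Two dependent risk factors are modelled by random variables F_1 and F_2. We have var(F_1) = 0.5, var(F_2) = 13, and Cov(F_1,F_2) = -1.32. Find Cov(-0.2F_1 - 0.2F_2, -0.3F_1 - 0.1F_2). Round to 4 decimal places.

Cov(-0.2F_1 - 0.2F_2, -0.3F_1 - 0.1F_2) = (-0.2)(-0.3)var(F_1) + (-0.2)(-0.1)var(F_2) + [(-0.2)(-0.1) + (-0.2)(-0.3)]Cov(F_1,F_2)
= 0.06·0.5 + 0.02·13 + 0.08·-1.32 = 0.1844

0.1844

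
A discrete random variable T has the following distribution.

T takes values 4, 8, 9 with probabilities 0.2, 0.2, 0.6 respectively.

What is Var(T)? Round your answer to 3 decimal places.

3.760

E[T] = (4)(0.2) + (8)(0.2) + (9)(0.6) = 7.8
E[T²] = (4)²(0.2) + (8)²(0.2) + (9)²(0.6) = 64.6
Var(T) = E[T²] − (E[T])² = 64.6 − (7.8)² = 3.76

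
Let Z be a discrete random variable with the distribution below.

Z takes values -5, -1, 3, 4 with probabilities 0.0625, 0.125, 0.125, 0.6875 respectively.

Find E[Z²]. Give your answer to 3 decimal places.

13.813

E[Z²] = (-5)²(0.0625) + (-1)²(0.125) + (3)²(0.125) + (4)²(0.6875) = 13.8125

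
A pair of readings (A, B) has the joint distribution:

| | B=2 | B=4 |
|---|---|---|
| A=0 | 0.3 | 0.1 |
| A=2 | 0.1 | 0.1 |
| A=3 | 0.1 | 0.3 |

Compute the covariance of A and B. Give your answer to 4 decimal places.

0.6000

E[A] = 1.6,  E[B] = 3
E[AB] = 5.4
Cov(A,B) = E[AB] − E[A]E[B] = 5.4 − (1.6)(3) = 0.6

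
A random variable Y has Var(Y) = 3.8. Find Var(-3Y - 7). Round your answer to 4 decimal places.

34.2000

Var(-3Y - 7) = (-3)²·Var(Y) = 9·3.8 = 34.2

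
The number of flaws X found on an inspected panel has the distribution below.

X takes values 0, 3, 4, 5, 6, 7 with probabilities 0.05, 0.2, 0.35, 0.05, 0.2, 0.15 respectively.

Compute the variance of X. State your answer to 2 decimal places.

E[X] = (0)(0.05) + (3)(0.2) + (4)(0.35) + (5)(0.05) + (6)(0.2) + (7)(0.15) = 4.5
E[X²] = (0)²(0.05) + (3)²(0.2) + (4)²(0.35) + (5)²(0.05) + (6)²(0.2) + (7)²(0.15) = 23.2
V(X) = E[X²] − (E[X])² = 23.2 − (4.5)² = 2.95

2.95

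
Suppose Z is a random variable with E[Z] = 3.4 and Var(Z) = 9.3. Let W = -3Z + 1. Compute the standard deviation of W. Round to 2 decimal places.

Var(-3Z + 1) = (-3)²·9.3 = 83.7
SD(W) = √83.7 ≈ 9.15

9.15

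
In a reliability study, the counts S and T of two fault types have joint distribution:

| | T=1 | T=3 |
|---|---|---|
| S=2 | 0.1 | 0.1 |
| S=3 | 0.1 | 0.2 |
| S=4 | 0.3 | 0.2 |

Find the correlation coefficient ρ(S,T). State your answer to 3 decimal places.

-0.128

E[S] = 3.3,  E[T] = 2
E[ST] = 6.5
Cov(S,T) = E[ST] − E[S]E[T] = 6.5 − (3.3)(2) = -0.1
var(S) = 0.61,  var(T) = 1
ρ = -0.1 / √(0.61·1) ≈ -0.128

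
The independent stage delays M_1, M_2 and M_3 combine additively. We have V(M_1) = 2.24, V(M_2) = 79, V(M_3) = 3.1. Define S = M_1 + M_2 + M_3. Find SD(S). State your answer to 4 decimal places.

By independence, V(S) = (1)²V(M_1) + (1)²V(M_2) + (1)²V(M_3)
= (1)²·2.24 + (1)²·79 + (1)²·3.1 = 84.34
SD(S) = √84.34 ≈ 9.1837

9.1837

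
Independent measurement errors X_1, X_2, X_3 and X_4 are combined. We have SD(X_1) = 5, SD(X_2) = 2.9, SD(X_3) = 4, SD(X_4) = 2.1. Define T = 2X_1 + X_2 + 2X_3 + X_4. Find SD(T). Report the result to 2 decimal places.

13.30

var(X_1) = 25, var(X_2) = 8.41, var(X_3) = 16, var(X_4) = 4.41
By independence, var(T) = (2)²var(X_1) + (1)²var(X_2) + (2)²var(X_3) + (1)²var(X_4)
= (2)²·25 + (1)²·8.41 + (2)²·16 + (1)²·4.41 = 176.82
SD(T) = √176.82 ≈ 13.30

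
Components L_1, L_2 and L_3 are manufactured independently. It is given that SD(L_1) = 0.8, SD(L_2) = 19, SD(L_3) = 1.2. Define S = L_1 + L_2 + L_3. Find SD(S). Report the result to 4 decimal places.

19.0547

var(L_1) = 0.64, var(L_2) = 361, var(L_3) = 1.44
By independence, var(S) = (1)²var(L_1) + (1)²var(L_2) + (1)²var(L_3)
= (1)²·0.64 + (1)²·361 + (1)²·1.44 = 363.08
SD(S) = √363.08 ≈ 19.0547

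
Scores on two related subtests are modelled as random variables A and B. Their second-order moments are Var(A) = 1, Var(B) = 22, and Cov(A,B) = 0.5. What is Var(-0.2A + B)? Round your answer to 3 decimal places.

Var(-0.2A + B) = (-0.2)²·Var(A) + (1)²·Var(B) + 2·(-0.2)·(1)·Cov(A,B)
= 0.04·1 + 1·22 + -0.4·0.5 = 21.84

21.840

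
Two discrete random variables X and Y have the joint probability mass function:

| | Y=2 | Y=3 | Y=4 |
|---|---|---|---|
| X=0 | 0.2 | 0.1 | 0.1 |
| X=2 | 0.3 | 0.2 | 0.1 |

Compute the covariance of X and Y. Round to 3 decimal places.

-0.040

E[X] = 1.2,  E[Y] = 2.7
E[XY] = 3.2
cov(X,Y) = E[XY] − E[X]E[Y] = 3.2 − (1.2)(2.7) = -0.04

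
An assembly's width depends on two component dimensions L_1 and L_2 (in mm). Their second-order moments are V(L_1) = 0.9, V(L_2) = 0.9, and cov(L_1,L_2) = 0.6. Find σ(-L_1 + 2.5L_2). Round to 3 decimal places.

V(-L_1 + 2.5L_2) = (-1)²·V(L_1) + (2.5)²·V(L_2) + 2·(-1)·(2.5)·cov(L_1,L_2)
= 1·0.9 + 6.25·0.9 + -5·0.6 = 3.525
σ(-L_1 + 2.5L_2) = √3.525 ≈ 1.877

1.877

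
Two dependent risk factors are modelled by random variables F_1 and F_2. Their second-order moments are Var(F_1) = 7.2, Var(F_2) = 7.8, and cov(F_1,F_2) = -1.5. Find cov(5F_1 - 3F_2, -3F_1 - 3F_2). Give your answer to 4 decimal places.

-28.8000

cov(5F_1 - 3F_2, -3F_1 - 3F_2) = (5)(-3)Var(F_1) + (-3)(-3)Var(F_2) + [(5)(-3) + (-3)(-3)]cov(F_1,F_2)
= -15·7.2 + 9·7.8 + -6·-1.5 = -28.8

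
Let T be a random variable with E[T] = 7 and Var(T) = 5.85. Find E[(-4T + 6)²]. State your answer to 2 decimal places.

577.60

E[-4T + 6] = -4·7 + 6 = -22
Var(-4T + 6) = (-4)²·5.85 = 93.6
E[(-4T + 6)²] = Var((-4T + 6)) + (E[(-4T + 6)])² = 93.6 + (-22)² = 577.6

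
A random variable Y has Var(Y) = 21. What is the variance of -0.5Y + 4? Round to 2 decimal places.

Var(-0.5Y + 4) = (-0.5)²·Var(Y) = 0.25·21 = 5.25

5.25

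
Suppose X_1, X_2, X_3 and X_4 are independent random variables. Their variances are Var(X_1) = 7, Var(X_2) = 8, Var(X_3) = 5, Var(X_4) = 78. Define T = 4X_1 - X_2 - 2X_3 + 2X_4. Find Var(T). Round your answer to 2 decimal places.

By independence, Var(T) = (4)²Var(X_1) + (-1)²Var(X_2) + (-2)²Var(X_3) + (2)²Var(X_4)
= (4)²·7 + (-1)²·8 + (-2)²·5 + (2)²·78 = 452

452.00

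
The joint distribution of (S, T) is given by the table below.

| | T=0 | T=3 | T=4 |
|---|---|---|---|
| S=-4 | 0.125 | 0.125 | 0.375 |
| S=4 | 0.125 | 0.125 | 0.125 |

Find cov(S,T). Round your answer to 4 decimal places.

E[S] = -1,  E[T] = 2.75
E[ST] = -4
cov(S,T) = E[ST] − E[S]E[T] = -4 − (-1)(2.75) = -1.25

-1.2500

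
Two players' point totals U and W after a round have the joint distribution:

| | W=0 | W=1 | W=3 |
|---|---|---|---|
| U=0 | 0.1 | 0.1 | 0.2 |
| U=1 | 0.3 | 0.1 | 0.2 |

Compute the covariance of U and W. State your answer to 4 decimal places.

-0.1400

E[U] = 0.6,  E[W] = 1.4
E[UW] = 0.7
Cov(U,W) = E[UW] − E[U]E[W] = 0.7 − (0.6)(1.4) = -0.14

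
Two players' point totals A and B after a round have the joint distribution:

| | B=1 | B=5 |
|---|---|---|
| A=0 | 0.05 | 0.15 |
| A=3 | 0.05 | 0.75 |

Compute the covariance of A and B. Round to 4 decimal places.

0.3600

E[A] = 2.4,  E[B] = 4.6
E[AB] = 11.4
cov(A,B) = E[AB] − E[A]E[B] = 11.4 − (2.4)(4.6) = 0.36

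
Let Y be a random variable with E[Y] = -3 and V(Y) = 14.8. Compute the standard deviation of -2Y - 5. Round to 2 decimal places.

V(-2Y - 5) = (-2)²·14.8 = 59.2
SD(-2Y - 5) = √59.2 ≈ 7.69

7.69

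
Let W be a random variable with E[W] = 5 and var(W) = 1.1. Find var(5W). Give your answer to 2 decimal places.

27.50

var(5W) = (5)²·var(W) = 25·1.1 = 27.5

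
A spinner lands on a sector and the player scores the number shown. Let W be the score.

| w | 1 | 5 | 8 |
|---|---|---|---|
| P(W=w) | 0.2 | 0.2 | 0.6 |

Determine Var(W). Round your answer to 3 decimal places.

7.600

E[W] = (1)(0.2) + (5)(0.2) + (8)(0.6) = 6
E[W²] = (1)²(0.2) + (5)²(0.2) + (8)²(0.6) = 43.6
Var(W) = E[W²] − (E[W])² = 43.6 − (6)² = 7.6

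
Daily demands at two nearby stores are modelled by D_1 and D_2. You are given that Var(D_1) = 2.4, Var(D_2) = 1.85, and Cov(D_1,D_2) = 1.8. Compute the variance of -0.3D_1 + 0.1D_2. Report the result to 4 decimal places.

0.1265

Var(-0.3D_1 + 0.1D_2) = (-0.3)²·Var(D_1) + (0.1)²·Var(D_2) + 2·(-0.3)·(0.1)·Cov(D_1,D_2)
= 0.09·2.4 + 0.01·1.85 + -0.06·1.8 = 0.1265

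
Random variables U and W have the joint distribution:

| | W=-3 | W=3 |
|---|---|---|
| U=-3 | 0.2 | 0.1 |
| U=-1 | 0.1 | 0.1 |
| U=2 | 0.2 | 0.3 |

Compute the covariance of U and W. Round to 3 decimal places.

E[U] = -0.1,  E[W] = 0
E[UW] = 1.5
Cov(U,W) = E[UW] − E[U]E[W] = 1.5 − (-0.1)(0) = 1.5

1.500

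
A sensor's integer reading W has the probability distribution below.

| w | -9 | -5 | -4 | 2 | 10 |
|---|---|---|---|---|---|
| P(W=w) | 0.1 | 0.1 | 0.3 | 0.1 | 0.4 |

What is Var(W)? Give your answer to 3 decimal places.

E[W] = (-9)(0.1) + (-5)(0.1) + (-4)(0.3) + (2)(0.1) + (10)(0.4) = 1.6
E[W²] = (-9)²(0.1) + (-5)²(0.1) + (-4)²(0.3) + (2)²(0.1) + (10)²(0.4) = 55.8
Var(W) = E[W²] − (E[W])² = 55.8 − (1.6)² = 53.24

53.240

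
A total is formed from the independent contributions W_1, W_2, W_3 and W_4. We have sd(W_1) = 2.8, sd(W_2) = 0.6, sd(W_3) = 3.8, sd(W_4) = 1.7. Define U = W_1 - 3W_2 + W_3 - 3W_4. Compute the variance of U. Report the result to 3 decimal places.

51.530

var(W_1) = 7.84, var(W_2) = 0.36, var(W_3) = 14.44, var(W_4) = 2.89
By independence, var(U) = (1)²var(W_1) + (-3)²var(W_2) + (1)²var(W_3) + (-3)²var(W_4)
= (1)²·7.84 + (-3)²·0.36 + (1)²·14.44 + (-3)²·2.89 = 51.53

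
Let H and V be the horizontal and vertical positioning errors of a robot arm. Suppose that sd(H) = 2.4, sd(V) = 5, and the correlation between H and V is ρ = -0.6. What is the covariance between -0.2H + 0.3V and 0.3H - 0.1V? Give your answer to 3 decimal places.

-1.888

Var(H) = (2.4)² = 5.76;  Var(V) = (5)² = 25
Cov(H,V) = ρ·sd(H)·sd(V) = -0.6·2.4·5 = -7.2
Cov(-0.2H + 0.3V, 0.3H - 0.1V) = (-0.2)(0.3)Var(H) + (0.3)(-0.1)Var(V) + [(-0.2)(-0.1) + (0.3)(0.3)]Cov(H,V)
= -0.06·5.76 + -0.03·25 + 0.11·-7.2 = -1.8876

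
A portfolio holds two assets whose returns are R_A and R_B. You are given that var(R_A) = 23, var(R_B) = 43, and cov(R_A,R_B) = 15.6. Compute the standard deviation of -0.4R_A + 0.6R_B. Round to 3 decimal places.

3.416

var(-0.4R_A + 0.6R_B) = (-0.4)²·var(R_A) + (0.6)²·var(R_B) + 2·(-0.4)·(0.6)·cov(R_A,R_B)
= 0.16·23 + 0.36·43 + -0.48·15.6 = 11.672
SD(-0.4R_A + 0.6R_B) = √11.672 ≈ 3.416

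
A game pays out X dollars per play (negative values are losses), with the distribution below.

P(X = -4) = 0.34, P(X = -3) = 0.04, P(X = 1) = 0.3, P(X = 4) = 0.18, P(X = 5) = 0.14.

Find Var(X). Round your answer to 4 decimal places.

12.4224

E[X] = (-4)(0.34) + (-3)(0.04) + (1)(0.3) + (4)(0.18) + (5)(0.14) = 0.24
E[X²] = (-4)²(0.34) + (-3)²(0.04) + (1)²(0.3) + (4)²(0.18) + (5)²(0.14) = 12.48
Var(X) = E[X²] − (E[X])² = 12.48 − (0.24)² = 12.4224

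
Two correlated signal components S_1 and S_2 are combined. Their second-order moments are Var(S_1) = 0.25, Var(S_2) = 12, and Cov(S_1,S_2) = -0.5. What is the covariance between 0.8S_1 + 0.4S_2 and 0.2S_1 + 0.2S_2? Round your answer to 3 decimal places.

0.880

Cov(0.8S_1 + 0.4S_2, 0.2S_1 + 0.2S_2) = (0.8)(0.2)Var(S_1) + (0.4)(0.2)Var(S_2) + [(0.8)(0.2) + (0.4)(0.2)]Cov(S_1,S_2)
= 0.16·0.25 + 0.08·12 + 0.24·-0.5 = 0.88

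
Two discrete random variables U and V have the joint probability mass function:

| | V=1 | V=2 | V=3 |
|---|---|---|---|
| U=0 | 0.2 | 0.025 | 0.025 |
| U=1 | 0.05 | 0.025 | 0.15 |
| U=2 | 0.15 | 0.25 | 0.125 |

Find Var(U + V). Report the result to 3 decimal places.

E[U] = 1.275,  E[V] = 1.9,  E[UV] = 2.6
Var(U) = 2.325 − (1.275)² = 0.699375;  Var(V) = 4.3 − (1.9)² = 0.69
cov(U,V) = 2.6 − (1.275)(1.9) = 0.1775
Var(U + V) = (1)²·0.699375 + (1)²·0.69 + 2·(1)·(1)·0.1775 = 1.744375

1.744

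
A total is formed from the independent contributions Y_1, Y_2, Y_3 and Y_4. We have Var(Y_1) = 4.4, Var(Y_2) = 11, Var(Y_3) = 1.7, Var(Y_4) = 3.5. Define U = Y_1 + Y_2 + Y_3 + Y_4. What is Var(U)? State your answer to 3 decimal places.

By independence, Var(U) = (1)²Var(Y_1) + (1)²Var(Y_2) + (1)²Var(Y_3) + (1)²Var(Y_4)
= (1)²·4.4 + (1)²·11 + (1)²·1.7 + (1)²·3.5 = 20.6

20.600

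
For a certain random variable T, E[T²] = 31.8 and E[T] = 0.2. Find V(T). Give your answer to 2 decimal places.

V(T) = 31.8 − (0.2)² = 31.76

31.76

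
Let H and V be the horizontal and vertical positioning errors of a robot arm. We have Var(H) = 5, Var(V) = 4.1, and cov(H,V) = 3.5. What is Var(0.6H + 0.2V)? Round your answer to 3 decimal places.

2.804

Var(0.6H + 0.2V) = (0.6)²·Var(H) + (0.2)²·Var(V) + 2·(0.6)·(0.2)·cov(H,V)
= 0.36·5 + 0.04·4.1 + 0.24·3.5 = 2.804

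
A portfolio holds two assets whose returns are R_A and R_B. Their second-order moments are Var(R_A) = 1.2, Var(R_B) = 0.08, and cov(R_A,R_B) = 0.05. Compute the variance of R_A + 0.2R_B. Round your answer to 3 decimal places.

Var(R_A + 0.2R_B) = (1)²·Var(R_A) + (0.2)²·Var(R_B) + 2·(1)·(0.2)·cov(R_A,R_B)
= 1·1.2 + 0.04·0.08 + 0.4·0.05 = 1.2232

1.223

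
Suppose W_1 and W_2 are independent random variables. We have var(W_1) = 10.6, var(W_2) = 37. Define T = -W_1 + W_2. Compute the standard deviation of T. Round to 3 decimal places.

By independence, var(T) = (-1)²var(W_1) + (1)²var(W_2)
= (-1)²·10.6 + (1)²·37 = 47.6
σ(T) = √47.6 ≈ 6.899

6.899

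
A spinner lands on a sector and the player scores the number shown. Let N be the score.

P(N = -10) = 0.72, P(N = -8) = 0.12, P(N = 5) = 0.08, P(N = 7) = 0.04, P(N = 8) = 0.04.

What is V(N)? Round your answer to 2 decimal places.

34.93

E[N] = (-10)(0.72) + (-8)(0.12) + (5)(0.08) + (7)(0.04) + (8)(0.04) = -7.16
E[N²] = (-10)²(0.72) + (-8)²(0.12) + (5)²(0.08) + (7)²(0.04) + (8)²(0.04) = 86.2
V(N) = E[N²] − (E[N])² = 86.2 − (-7.16)² = 34.9344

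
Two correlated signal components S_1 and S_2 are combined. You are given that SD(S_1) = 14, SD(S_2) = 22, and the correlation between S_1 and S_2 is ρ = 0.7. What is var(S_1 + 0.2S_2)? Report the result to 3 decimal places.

var(S_1) = (14)² = 196;  var(S_2) = (22)² = 484
cov(S_1,S_2) = ρ·SD(S_1)·SD(S_2) = 0.7·14·22 = 215.6
var(S_1 + 0.2S_2) = (1)²·var(S_1) + (0.2)²·var(S_2) + 2·(1)·(0.2)·cov(S_1,S_2)
= 1·196 + 0.04·484 + 0.4·215.6 = 301.6

301.600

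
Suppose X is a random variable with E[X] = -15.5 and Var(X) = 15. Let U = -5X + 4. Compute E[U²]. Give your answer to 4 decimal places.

7017.2500

E[-5X + 4] = -5·-15.5 + 4 = 81.5
Var(-5X + 4) = (-5)²·15 = 375
E[U²] = Var(U) + (E[U])² = 375 + (81.5)² = 7017.25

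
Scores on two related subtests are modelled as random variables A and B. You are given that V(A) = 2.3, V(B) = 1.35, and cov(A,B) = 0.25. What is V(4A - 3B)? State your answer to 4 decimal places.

42.9500

V(4A - 3B) = (4)²·V(A) + (-3)²·V(B) + 2·(4)·(-3)·cov(A,B)
= 16·2.3 + 9·1.35 + -24·0.25 = 42.95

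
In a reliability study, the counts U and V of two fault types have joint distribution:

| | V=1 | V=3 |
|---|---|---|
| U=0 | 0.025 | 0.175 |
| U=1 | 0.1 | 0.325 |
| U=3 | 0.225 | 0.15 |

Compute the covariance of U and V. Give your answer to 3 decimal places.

E[U] = 1.55,  E[V] = 2.3
E[UV] = 3.1
Cov(U,V) = E[UV] − E[U]E[V] = 3.1 − (1.55)(2.3) = -0.465

-0.465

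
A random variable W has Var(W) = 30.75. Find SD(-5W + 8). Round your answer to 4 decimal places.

Var(-5W + 8) = (-5)²·30.75 = 768.75
SD(-5W + 8) = √768.75 ≈ 27.7263

27.7263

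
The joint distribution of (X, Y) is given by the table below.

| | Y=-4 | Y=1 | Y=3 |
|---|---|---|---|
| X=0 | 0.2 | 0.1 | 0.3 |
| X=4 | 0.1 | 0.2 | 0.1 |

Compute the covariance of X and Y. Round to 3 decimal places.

E[X] = 1.6,  E[Y] = 0.3
E[XY] = 0.4
Cov(X,Y) = E[XY] − E[X]E[Y] = 0.4 − (1.6)(0.3) = -0.08

-0.080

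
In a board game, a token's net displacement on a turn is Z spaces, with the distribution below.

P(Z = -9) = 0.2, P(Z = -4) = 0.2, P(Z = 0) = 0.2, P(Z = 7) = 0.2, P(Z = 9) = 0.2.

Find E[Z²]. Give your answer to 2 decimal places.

45.40

E[Z²] = (-9)²(0.2) + (-4)²(0.2) + (0)²(0.2) + (7)²(0.2) + (9)²(0.2) = 45.4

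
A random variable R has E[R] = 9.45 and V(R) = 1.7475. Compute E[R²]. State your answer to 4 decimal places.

E[R²] = V(R) + (E[R])² = 1.7475 + (9.45)² = 91.05

91.0500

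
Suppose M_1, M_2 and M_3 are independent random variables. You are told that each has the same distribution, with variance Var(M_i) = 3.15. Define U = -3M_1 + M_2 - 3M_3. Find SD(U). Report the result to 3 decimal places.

7.736

By independence, Var(U) = (-3)²Var(M_1) + (1)²Var(M_2) + (-3)²Var(M_3)
= (-3)²·3.15 + (1)²·3.15 + (-3)²·3.15 = 59.85
SD(U) = √59.85 ≈ 7.736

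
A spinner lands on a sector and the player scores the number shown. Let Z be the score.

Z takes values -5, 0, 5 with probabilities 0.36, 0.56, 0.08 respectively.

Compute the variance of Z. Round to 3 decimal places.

9.040

E[Z] = (-5)(0.36) + (0)(0.56) + (5)(0.08) = -1.4
E[Z²] = (-5)²(0.36) + (0)²(0.56) + (5)²(0.08) = 11
Var(Z) = E[Z²] − (E[Z])² = 11 − (-1.4)² = 9.04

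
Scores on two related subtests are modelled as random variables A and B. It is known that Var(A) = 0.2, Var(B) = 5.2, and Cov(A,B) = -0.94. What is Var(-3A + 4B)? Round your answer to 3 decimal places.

Var(-3A + 4B) = (-3)²·Var(A) + (4)²·Var(B) + 2·(-3)·(4)·Cov(A,B)
= 9·0.2 + 16·5.2 + -24·-0.94 = 107.56

107.560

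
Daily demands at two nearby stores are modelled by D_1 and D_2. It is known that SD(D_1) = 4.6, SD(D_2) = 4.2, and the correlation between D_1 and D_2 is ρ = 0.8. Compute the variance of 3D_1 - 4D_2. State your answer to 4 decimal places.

101.7360

V(D_1) = (4.6)² = 21.16;  V(D_2) = (4.2)² = 17.64
Cov(D_1,D_2) = ρ·SD(D_1)·SD(D_2) = 0.8·4.6·4.2 = 15.456
V(3D_1 - 4D_2) = (3)²·V(D_1) + (-4)²·V(D_2) + 2·(3)·(-4)·Cov(D_1,D_2)
= 9·21.16 + 16·17.64 + -24·15.456 = 101.736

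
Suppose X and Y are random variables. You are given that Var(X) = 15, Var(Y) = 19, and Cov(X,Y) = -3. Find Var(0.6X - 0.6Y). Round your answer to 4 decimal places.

Var(0.6X - 0.6Y) = (0.6)²·Var(X) + (-0.6)²·Var(Y) + 2·(0.6)·(-0.6)·Cov(X,Y)
= 0.36·15 + 0.36·19 + -0.72·-3 = 14.4

14.4000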